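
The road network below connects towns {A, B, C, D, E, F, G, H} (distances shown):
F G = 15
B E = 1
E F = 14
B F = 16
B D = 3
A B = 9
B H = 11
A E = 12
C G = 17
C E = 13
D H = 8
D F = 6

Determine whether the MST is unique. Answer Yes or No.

Yes

Kruskal: consider edges lightest-first.
B E (1): add — endpoints in different components.
B D (3): add — endpoints in different components.
D F (6): add — endpoints in different components.
D H (8): add — endpoints in different components.
A B (9): add — endpoints in different components.
B H (11): skip — B and H already connected.
A E (12): skip — A and E already connected.
C E (13): add — endpoints in different components.
E F (14): skip — E and F already connected.
F G (15): add — endpoints in different components.
Every non-tree edge has weight strictly greater than the heaviest edge on the tree path between its endpoints, so the MST is unique.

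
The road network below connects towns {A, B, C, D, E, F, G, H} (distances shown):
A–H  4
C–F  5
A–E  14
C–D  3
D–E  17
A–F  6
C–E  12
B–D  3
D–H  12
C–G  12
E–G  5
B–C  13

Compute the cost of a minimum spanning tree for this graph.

Sort edges by weight, then run Kruskal:
B–D (3): add — endpoints in different components.
C–D (3): add — endpoints in different components.
A–H (4): add — endpoints in different components.
C–F (5): add — endpoints in different components.
E–G (5): add — endpoints in different components.
A–F (6): add — endpoints in different components.
C–E (12): add — endpoints in different components.
MST edges: B–D, C–D, A–H, C–F, E–G, A–F, C–E; total weight 3+3+4+5+5+6+12 = 38.

38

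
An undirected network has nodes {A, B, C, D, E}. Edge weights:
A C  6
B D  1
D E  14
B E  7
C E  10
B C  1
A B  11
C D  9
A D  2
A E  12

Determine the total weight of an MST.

11

Kruskal's algorithm — process edges by increasing weight (ties by edge label):
B C (1): add — endpoints in different components.
B D (1): add — endpoints in different components.
A D (2): add — endpoints in different components.
A C (6): skip — A and C already connected.
B E (7): add — endpoints in different components.
MST edges: B C, B D, A D, B E; total weight 1+1+2+7 = 11.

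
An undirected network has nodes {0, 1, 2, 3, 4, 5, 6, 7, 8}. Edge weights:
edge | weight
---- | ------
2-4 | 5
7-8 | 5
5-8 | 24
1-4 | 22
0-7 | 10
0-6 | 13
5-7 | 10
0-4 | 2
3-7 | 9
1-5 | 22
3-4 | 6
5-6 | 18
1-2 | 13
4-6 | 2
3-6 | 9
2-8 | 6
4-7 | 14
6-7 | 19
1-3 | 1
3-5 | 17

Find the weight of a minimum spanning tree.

37

Prim, starting at 5.
Step 1: cheapest edge leaving the tree is 5-7 (10); add 7.
Step 2: cheapest edge leaving the tree is 7-8 (5); add 8.
Step 3: cheapest edge leaving the tree is 2-8 (6); add 2.
Step 4: cheapest edge leaving the tree is 2-4 (5); add 4.
Step 5: cheapest edge leaving the tree is 0-4 (2); add 0.
Step 6: cheapest edge leaving the tree is 4-6 (2); add 6.
Step 7: cheapest edge leaving the tree is 3-4 (6); add 3.
Step 8: cheapest edge leaving the tree is 1-3 (1); add 1.
MST edges: 5-7, 7-8, 2-8, 2-4, 0-4, 4-6, 3-4, 1-3; total weight 10+5+6+5+2+2+6+1 = 37.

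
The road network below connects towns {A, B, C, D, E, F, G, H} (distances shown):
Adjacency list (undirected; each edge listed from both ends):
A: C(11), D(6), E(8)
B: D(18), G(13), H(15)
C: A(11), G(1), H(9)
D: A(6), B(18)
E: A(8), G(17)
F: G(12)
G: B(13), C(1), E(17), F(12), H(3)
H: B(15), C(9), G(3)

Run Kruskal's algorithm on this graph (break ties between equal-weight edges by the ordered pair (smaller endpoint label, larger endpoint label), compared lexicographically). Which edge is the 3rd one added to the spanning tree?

A-D

Kruskal's algorithm — process edges by increasing weight (ties by edge label):
C—G (1): add — endpoints in different components.
G—H (3): add — endpoints in different components.
A—D (6): add — endpoints in different components.
A—E (8): add — endpoints in different components.
C—H (9): skip — C and H already connected.
A—C (11): add — endpoints in different components.
F—G (12): add — endpoints in different components.
B—G (13): add — endpoints in different components.
The 3rd edge added is A—D.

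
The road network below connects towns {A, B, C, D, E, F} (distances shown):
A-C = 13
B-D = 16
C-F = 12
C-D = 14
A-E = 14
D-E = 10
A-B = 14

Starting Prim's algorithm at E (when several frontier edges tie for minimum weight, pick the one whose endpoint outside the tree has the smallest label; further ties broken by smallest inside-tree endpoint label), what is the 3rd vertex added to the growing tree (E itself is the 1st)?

A

Prim, starting at E.
Step 1: cheapest edge leaving the tree is D-E (10); add D.
Step 2: cheapest edge leaving the tree is A-E (14); add A.
Step 3: cheapest edge leaving the tree is A-C (13); add C.
Step 4: cheapest edge leaving the tree is C-F (12); add F.
Step 5: cheapest edge leaving the tree is A-B (14); add B.
Vertex order: E, D, A, C, F, B. The 3rd vertex is A.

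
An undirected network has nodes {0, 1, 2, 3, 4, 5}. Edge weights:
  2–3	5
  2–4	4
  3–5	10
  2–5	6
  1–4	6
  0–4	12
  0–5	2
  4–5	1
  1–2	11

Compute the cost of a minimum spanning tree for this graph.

18

Kruskal's algorithm — process edges by increasing weight (ties by edge label):
4–5 (1): add. Components now {0} {1} {2} {3} {4,5}
0–5 (2): add. Components now {0,4,5} {1} {2} {3}
2–4 (4): add. Components now {0,2,4,5} {1} {3}
2–3 (5): add. Components now {0,2,3,4,5} {1}
1–4 (6): add. Components now {0,1,2,3,4,5}
MST edges: 4–5, 0–5, 2–4, 2–3, 1–4; total weight 1+2+4+5+6 = 18.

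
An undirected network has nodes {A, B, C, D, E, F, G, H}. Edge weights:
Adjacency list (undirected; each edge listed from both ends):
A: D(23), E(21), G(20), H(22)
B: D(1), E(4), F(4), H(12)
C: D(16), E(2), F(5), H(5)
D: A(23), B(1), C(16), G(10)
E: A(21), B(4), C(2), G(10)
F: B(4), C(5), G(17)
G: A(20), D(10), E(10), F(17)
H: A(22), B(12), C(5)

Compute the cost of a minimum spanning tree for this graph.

46

Prim, starting at E.
Step 1: cheapest edge leaving the tree is C–E (2); add C.
Step 2: cheapest edge leaving the tree is B–E (4); add B.
Step 3: cheapest edge leaving the tree is B–D (1); add D.
Step 4: cheapest edge leaving the tree is B–F (4); add F.
Step 5: cheapest edge leaving the tree is C–H (5); add H.
Step 6: cheapest edge leaving the tree is D–G (10); add G.
Step 7: cheapest edge leaving the tree is A–G (20); add A.
MST edges: C–E, B–E, B–D, B–F, C–H, D–G, A–G; total weight 2+4+1+4+5+10+20 = 46.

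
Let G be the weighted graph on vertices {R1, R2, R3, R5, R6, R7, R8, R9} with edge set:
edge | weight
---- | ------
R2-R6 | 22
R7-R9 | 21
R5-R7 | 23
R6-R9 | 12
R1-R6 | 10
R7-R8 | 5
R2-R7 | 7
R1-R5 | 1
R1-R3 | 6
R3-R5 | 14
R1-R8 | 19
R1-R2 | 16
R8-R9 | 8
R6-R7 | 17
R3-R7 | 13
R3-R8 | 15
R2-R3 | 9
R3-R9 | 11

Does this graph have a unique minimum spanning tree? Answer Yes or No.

Yes

Sort edges by weight, then run Kruskal:
R1-R5 (1): add — endpoints in different components.
R7-R8 (5): add — endpoints in different components.
R1-R3 (6): add — endpoints in different components.
R2-R7 (7): add — endpoints in different components.
R8-R9 (8): add — endpoints in different components.
R2-R3 (9): add — endpoints in different components.
R1-R6 (10): add — endpoints in different components.
Every non-tree edge has weight strictly greater than the heaviest edge on the tree path between its endpoints, so the MST is unique.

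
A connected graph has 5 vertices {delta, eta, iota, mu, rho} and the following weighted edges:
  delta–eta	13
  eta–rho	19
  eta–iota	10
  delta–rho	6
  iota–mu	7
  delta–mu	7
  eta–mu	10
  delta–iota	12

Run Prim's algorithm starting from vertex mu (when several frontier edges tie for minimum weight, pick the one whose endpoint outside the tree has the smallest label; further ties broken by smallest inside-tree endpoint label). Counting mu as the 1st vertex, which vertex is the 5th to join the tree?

Prim's algorithm from mu:
Step 1: cheapest edge leaving the tree is delta–mu (7); add delta.
Step 2: cheapest edge leaving the tree is delta–rho (6); add rho.
Step 3: cheapest edge leaving the tree is iota–mu (7); add iota.
Step 4: cheapest edge leaving the tree is eta–iota (10); add eta.
Vertex order: mu, delta, rho, iota, eta. The 5th vertex is eta.

eta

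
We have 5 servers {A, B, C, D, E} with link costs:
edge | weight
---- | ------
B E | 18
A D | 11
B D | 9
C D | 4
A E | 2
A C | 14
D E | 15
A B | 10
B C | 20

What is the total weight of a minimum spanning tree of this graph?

Kruskal: consider edges lightest-first.
A E (2): add — endpoints in different components.
C D (4): add — endpoints in different components.
B D (9): add — endpoints in different components.
A B (10): add — endpoints in different components.
MST edges: A E, C D, B D, A B; total weight 2+4+9+10 = 25.

25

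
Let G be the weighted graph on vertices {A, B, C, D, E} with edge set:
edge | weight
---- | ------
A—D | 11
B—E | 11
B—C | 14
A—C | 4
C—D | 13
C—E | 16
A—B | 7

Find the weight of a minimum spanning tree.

33

Sort edges by weight, then run Kruskal:
A—C (4): add — endpoints in different components.
A—B (7): add — endpoints in different components.
A—D (11): add — endpoints in different components.
B—E (11): add — endpoints in different components.
MST edges: A—C, A—B, A—D, B—E; total weight 4+7+11+11 = 33.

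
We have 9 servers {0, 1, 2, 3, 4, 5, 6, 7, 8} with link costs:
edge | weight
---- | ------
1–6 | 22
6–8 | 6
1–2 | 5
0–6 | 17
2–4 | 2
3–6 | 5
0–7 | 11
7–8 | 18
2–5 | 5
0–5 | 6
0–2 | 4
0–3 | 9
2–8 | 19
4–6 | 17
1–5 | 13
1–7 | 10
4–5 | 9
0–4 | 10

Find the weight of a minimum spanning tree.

Kruskal's algorithm — process edges by increasing weight (ties by edge label):
2–4 (2): add — endpoints in different components.
0–2 (4): add — endpoints in different components.
1–2 (5): add — endpoints in different components.
2–5 (5): add — endpoints in different components.
3–6 (5): add — endpoints in different components.
0–5 (6): skip — 0 and 5 already connected.
6–8 (6): add — endpoints in different components.
0–3 (9): add — endpoints in different components.
4–5 (9): skip — 4 and 5 already connected.
0–4 (10): skip — 0 and 4 already connected.
1–7 (10): add — endpoints in different components.
MST edges: 2–4, 0–2, 1–2, 2–5, 3–6, 6–8, 0–3, 1–7; total weight 2+4+5+5+5+6+9+10 = 46.

46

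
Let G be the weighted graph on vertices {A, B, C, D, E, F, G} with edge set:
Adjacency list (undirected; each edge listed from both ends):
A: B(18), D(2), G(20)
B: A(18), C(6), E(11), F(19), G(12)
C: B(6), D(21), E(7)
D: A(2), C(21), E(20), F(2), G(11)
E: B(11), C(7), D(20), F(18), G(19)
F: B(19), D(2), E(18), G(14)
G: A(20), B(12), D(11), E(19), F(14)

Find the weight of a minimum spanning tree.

Prim, starting at E.
Step 1: cheapest edge leaving the tree is C–E (7); add C.
Step 2: cheapest edge leaving the tree is B–C (6); add B.
Step 3: cheapest edge leaving the tree is B–G (12); add G.
Step 4: cheapest edge leaving the tree is D–G (11); add D.
Step 5: cheapest edge leaving the tree is A–D (2); add A.
Step 6: cheapest edge leaving the tree is D–F (2); add F.
MST edges: C–E, B–C, B–G, D–G, A–D, D–F; total weight 7+6+12+11+2+2 = 40.

40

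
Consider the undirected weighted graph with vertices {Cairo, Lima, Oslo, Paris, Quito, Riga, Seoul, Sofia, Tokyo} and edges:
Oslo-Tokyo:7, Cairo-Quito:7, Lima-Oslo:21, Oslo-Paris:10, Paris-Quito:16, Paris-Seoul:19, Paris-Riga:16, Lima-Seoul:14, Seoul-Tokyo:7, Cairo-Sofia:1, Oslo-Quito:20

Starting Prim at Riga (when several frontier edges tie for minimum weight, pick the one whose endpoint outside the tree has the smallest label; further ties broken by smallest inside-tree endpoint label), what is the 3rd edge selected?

Prim's algorithm from Riga:
Step 1: frontier [Paris-Riga 16] → take Paris-Riga (16); add Paris.
Step 2: frontier [Oslo-Paris 10, Paris-Quito 16, Paris-Seoul 19] → take Oslo-Paris (10); add Oslo.
Step 3: frontier [Oslo-Tokyo 7, Oslo-Quito 20, Lima-Oslo 21, Paris-Quito 16, Paris-Seoul 19] → take Oslo-Tokyo (7); add Tokyo.
Step 4: frontier [Oslo-Quito 20, Lima-Oslo 21, Paris-Quito 16, Paris-Seoul 19, Seoul-Tokyo 7] → take Seoul-Tokyo (7); add Seoul.
Step 5: frontier [Oslo-Quito 20, Lima-Oslo 21, Paris-Quito 16, Lima-Seoul 14] → take Lima-Seoul (14); add Lima.
Step 6: frontier [Oslo-Quito 20, Paris-Quito 16] → take Paris-Quito (16); add Quito.
Step 7: frontier [Cairo-Quito 7] → take Cairo-Quito (7); add Cairo.
Step 8: frontier [Cairo-Sofia 1] → take Cairo-Sofia (1); add Sofia.
The 3rd edge added is Oslo-Tokyo.

Oslo-Tokyo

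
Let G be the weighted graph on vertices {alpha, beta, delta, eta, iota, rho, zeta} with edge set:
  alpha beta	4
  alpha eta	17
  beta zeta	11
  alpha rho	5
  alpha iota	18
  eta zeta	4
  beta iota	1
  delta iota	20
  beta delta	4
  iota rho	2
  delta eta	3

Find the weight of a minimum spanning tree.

18

Grow the tree from iota using Prim:
Step 1: cheapest edge leaving the tree is beta iota (1); add beta.
Step 2: cheapest edge leaving the tree is iota rho (2); add rho.
Step 3: cheapest edge leaving the tree is alpha beta (4); add alpha.
Step 4: cheapest edge leaving the tree is beta delta (4); add delta.
Step 5: cheapest edge leaving the tree is delta eta (3); add eta.
Step 6: cheapest edge leaving the tree is eta zeta (4); add zeta.
MST edges: beta iota, iota rho, alpha beta, beta delta, delta eta, eta zeta; total weight 1+2+4+4+3+4 = 18.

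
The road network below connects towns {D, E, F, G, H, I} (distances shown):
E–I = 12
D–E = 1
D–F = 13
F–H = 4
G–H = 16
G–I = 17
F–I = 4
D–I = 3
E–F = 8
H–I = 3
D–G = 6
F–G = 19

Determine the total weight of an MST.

17

Grow the tree from H using Prim:
Step 1: frontier [H–I 3, F–H 4, G–H 16] → take H–I (3); add I.
Step 2: frontier [F–H 4, G–H 16, D–I 3, F–I 4, E–I 12, G–I 17] → take D–I (3); add D.
Step 3: frontier [D–E 1, D–G 6, D–F 13, F–H 4, G–H 16, F–I 4, E–I 12, G–I 17] → take D–E (1); add E.
Step 4: frontier [D–G 6, D–F 13, E–F 8, F–H 4, G–H 16, F–I 4, G–I 17] → take F–H (4); add F.
Step 5: frontier [D–G 6, F–G 19, G–H 16, G–I 17] → take D–G (6); add G.
MST edges: H–I, D–I, D–E, F–H, D–G; total weight 3+3+1+4+6 = 17.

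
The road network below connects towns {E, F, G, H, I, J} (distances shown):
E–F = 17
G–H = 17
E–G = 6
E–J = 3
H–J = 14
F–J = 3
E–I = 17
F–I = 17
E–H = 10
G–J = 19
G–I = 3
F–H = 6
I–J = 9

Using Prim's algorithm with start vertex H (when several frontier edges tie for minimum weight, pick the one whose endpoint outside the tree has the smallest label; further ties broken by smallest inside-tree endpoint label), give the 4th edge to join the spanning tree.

Prim's algorithm from H:
Step 1: cheapest edge leaving the tree is F–H (6); add F.
Step 2: cheapest edge leaving the tree is F–J (3); add J.
Step 3: cheapest edge leaving the tree is E–J (3); add E.
Step 4: cheapest edge leaving the tree is E–G (6); add G.
Step 5: cheapest edge leaving the tree is G–I (3); add I.
The 4th edge added is E–G.

E-G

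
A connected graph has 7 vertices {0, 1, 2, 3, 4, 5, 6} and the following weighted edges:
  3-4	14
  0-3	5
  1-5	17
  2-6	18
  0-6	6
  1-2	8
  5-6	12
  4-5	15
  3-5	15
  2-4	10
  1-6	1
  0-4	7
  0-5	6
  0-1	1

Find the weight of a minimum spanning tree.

Kruskal's algorithm — process edges by increasing weight (ties by edge label):
0-1 (1): add. Components now {0,1} {2} {3} {4} {5} {6}
1-6 (1): add. Components now {0,1,6} {2} {3} {4} {5}
0-3 (5): add. Components now {0,1,3,6} {2} {4} {5}
0-5 (6): add. Components now {0,1,3,5,6} {2} {4}
0-6 (6): skip — 0 and 6 already connected.
0-4 (7): add. Components now {0,1,3,4,5,6} {2}
1-2 (8): add. Components now {0,1,2,3,4,5,6}
MST edges: 0-1, 1-6, 0-3, 0-5, 0-4, 1-2; total weight 1+1+5+6+7+8 = 28.

28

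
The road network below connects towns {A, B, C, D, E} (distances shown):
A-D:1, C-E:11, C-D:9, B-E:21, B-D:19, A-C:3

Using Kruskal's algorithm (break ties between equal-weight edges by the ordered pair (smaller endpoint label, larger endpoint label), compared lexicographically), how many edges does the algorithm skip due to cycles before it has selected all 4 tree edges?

1

Kruskal's algorithm — process edges by increasing weight (ties by edge label):
A-D (1): add — endpoints in different components.
A-C (3): add — endpoints in different components.
C-D (9): skip — C and D already connected.
C-E (11): add — endpoints in different components.
B-D (19): add — endpoints in different components.
Edges rejected before the tree was complete: 1.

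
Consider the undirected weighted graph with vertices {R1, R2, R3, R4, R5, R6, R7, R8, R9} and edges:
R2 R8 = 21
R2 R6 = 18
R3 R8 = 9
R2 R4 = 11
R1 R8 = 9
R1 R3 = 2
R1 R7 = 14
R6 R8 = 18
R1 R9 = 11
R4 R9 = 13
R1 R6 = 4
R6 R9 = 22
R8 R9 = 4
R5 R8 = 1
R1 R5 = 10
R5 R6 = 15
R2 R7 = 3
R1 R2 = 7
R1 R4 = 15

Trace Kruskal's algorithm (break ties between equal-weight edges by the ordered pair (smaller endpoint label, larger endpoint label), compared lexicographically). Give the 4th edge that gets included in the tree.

Sort edges by weight, then run Kruskal:
R5 R8 (1): add — endpoints in different components.
R1 R3 (2): add — endpoints in different components.
R2 R7 (3): add — endpoints in different components.
R1 R6 (4): add — endpoints in different components.
R8 R9 (4): add — endpoints in different components.
R1 R2 (7): add — endpoints in different components.
R1 R8 (9): add — endpoints in different components.
R3 R8 (9): skip — R3 and R8 already connected.
R1 R5 (10): skip — R5 and R1 already connected.
R1 R9 (11): skip — R9 and R1 already connected.
R2 R4 (11): add — endpoints in different components.
The 4th edge added is R1 R6.

R1-R6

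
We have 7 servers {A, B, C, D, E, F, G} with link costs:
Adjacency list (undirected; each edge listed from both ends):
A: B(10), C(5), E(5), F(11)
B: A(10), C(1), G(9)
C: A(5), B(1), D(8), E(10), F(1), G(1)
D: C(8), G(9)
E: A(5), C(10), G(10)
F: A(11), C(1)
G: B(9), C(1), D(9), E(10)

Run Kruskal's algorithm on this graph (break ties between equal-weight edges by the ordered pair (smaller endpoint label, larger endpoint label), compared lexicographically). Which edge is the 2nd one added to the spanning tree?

C-F

Kruskal's algorithm — process edges by increasing weight (ties by edge label):
B C (1): add. Components now {A} {B,C} {D} {E} {F} {G}
C F (1): add. Components now {A} {B,C,F} {D} {E} {G}
C G (1): add. Components now {A} {B,C,F,G} {D} {E}
A C (5): add. Components now {A,B,C,F,G} {D} {E}
A E (5): add. Components now {A,B,C,E,F,G} {D}
C D (8): add. Components now {A,B,C,D,E,F,G}
The 2nd edge added is C F.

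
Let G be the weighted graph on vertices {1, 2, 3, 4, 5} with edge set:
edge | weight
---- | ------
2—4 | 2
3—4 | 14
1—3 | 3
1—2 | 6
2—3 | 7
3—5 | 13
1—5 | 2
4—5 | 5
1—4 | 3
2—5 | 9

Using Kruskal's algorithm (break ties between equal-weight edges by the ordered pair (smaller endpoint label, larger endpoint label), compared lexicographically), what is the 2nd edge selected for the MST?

Sort edges by weight, then run Kruskal:
1—5 (2): add. Components now {1,5} {2} {3} {4}
2—4 (2): add. Components now {1,5} {2,4} {3}
1—3 (3): add. Components now {1,3,5} {2,4}
1—4 (3): add. Components now {1,2,3,4,5}
The 2nd edge added is 2—4.

2-4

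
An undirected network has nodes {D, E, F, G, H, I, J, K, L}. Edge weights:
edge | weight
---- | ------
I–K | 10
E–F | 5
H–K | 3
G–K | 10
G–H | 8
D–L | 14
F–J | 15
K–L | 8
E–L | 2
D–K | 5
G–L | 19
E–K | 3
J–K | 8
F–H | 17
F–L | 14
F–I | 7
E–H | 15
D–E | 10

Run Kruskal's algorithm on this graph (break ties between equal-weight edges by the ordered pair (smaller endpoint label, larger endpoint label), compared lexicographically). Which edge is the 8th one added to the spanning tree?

Sort edges by weight, then run Kruskal:
E–L (2): add — endpoints in different components.
E–K (3): add — endpoints in different components.
H–K (3): add — endpoints in different components.
D–K (5): add — endpoints in different components.
E–F (5): add — endpoints in different components.
F–I (7): add — endpoints in different components.
G–H (8): add — endpoints in different components.
J–K (8): add — endpoints in different components.
The 8th edge added is J–K.

J-K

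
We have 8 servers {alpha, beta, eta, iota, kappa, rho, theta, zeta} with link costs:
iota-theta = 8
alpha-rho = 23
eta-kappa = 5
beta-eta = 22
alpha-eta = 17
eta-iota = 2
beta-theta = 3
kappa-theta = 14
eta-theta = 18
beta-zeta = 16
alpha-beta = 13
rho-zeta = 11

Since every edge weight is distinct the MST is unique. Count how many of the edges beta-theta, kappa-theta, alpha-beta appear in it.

Kruskal's algorithm — process edges by increasing weight (ties by edge label):
eta-iota (2): add — endpoints in different components.
beta-theta (3): add — endpoints in different components.
eta-kappa (5): add — endpoints in different components.
iota-theta (8): add — endpoints in different components.
rho-zeta (11): add — endpoints in different components.
alpha-beta (13): add — endpoints in different components.
kappa-theta (14): skip — theta and kappa already connected.
beta-zeta (16): add — endpoints in different components.
MST edge set: {eta-iota, beta-theta, eta-kappa, iota-theta, rho-zeta, alpha-beta, beta-zeta}.
Of the listed edges, {beta-theta, alpha-beta} are in the MST → 2.

2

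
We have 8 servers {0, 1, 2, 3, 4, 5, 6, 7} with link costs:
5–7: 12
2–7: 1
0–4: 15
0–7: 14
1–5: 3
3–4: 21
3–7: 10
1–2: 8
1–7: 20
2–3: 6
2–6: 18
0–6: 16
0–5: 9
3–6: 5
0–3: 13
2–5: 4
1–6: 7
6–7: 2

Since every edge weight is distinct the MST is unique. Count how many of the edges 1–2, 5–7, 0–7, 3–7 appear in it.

Kruskal: consider edges lightest-first.
2–7 (1): add — endpoints in different components.
6–7 (2): add — endpoints in different components.
1–5 (3): add — endpoints in different components.
2–5 (4): add — endpoints in different components.
3–6 (5): add — endpoints in different components.
2–3 (6): skip — 2 and 3 already connected.
1–6 (7): skip — 1 and 6 already connected.
1–2 (8): skip — 1 and 2 already connected.
0–5 (9): add — endpoints in different components.
3–7 (10): skip — 3 and 7 already connected.
5–7 (12): skip — 5 and 7 already connected.
0–3 (13): skip — 0 and 3 already connected.
0–7 (14): skip — 0 and 7 already connected.
0–4 (15): add — endpoints in different components.
MST edge set: {2–7, 6–7, 1–5, 2–5, 3–6, 0–5, 0–4}.
Of the listed edges, {} are in the MST → 0.

0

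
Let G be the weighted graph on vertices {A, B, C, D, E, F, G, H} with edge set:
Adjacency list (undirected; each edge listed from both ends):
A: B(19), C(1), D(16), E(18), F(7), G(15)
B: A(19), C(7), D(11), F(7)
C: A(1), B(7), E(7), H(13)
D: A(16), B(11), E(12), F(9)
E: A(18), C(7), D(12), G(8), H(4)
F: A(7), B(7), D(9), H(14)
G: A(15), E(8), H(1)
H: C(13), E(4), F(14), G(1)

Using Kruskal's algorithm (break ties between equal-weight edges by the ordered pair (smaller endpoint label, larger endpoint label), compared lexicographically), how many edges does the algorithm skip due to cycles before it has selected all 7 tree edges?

Sort edges by weight, then run Kruskal:
A—C (1): add — endpoints in different components.
G—H (1): add — endpoints in different components.
E—H (4): add — endpoints in different components.
A—F (7): add — endpoints in different components.
B—C (7): add — endpoints in different components.
B—F (7): skip — B and F already connected.
C—E (7): add — endpoints in different components.
E—G (8): skip — E and G already connected.
D—F (9): add — endpoints in different components.
Edges rejected before the tree was complete: 2.

2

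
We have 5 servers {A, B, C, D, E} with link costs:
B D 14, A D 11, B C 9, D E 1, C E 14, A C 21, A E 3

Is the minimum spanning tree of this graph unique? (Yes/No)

No

Sort edges by weight, then run Kruskal:
D E (1): add — endpoints in different components.
A E (3): add — endpoints in different components.
B C (9): add — endpoints in different components.
A D (11): skip — A and D already connected.
B D (14): add — endpoints in different components.
Non-tree edge C E has weight 14, equal to the heaviest edge on its tree cycle — swapping gives another MST of the same weight. Not unique.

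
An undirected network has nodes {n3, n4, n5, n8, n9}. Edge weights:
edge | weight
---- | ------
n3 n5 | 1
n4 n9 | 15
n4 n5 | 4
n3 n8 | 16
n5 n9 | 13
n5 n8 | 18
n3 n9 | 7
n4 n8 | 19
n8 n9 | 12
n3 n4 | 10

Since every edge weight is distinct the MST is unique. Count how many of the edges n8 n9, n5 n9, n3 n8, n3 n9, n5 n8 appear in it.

Kruskal's algorithm — process edges by increasing weight (ties by edge label):
n3 n5 (1): add — endpoints in different components.
n4 n5 (4): add — endpoints in different components.
n3 n9 (7): add — endpoints in different components.
n3 n4 (10): skip — n4 and n3 already connected.
n8 n9 (12): add — endpoints in different components.
MST edge set: {n3 n5, n4 n5, n3 n9, n8 n9}.
Of the listed edges, {n8 n9, n3 n9} are in the MST → 2.

2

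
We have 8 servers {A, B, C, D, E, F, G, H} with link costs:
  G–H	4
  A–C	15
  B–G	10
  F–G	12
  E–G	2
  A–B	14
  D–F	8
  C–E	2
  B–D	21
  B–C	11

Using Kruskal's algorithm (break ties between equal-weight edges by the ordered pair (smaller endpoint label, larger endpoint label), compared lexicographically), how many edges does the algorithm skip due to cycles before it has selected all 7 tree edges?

Kruskal: consider edges lightest-first.
C–E (2): add — endpoints in different components.
E–G (2): add — endpoints in different components.
G–H (4): add — endpoints in different components.
D–F (8): add — endpoints in different components.
B–G (10): add — endpoints in different components.
B–C (11): skip — B and C already connected.
F–G (12): add — endpoints in different components.
A–B (14): add — endpoints in different components.
Edges rejected before the tree was complete: 1.

1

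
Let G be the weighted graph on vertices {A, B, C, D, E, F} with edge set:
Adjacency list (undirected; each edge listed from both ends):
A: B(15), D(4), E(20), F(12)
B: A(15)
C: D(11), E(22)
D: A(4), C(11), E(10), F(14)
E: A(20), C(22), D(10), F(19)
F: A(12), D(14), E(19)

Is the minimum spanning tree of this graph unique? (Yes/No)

Kruskal: consider edges lightest-first.
A—D (4): add — endpoints in different components.
D—E (10): add — endpoints in different components.
C—D (11): add — endpoints in different components.
A—F (12): add — endpoints in different components.
D—F (14): skip — D and F already connected.
A—B (15): add — endpoints in different components.
Every non-tree edge has weight strictly greater than the heaviest edge on the tree path between its endpoints, so the MST is unique.

Yes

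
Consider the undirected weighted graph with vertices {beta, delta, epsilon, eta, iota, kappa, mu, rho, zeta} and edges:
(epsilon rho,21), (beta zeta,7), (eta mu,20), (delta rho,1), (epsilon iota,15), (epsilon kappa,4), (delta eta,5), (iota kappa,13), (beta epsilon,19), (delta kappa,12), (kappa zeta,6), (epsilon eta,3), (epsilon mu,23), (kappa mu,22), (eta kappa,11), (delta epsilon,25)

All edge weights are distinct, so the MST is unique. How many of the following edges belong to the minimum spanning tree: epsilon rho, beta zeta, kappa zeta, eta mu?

3

Kruskal: consider edges lightest-first.
delta rho (1): add — endpoints in different components.
epsilon eta (3): add — endpoints in different components.
epsilon kappa (4): add — endpoints in different components.
delta eta (5): add — endpoints in different components.
kappa zeta (6): add — endpoints in different components.
beta zeta (7): add — endpoints in different components.
eta kappa (11): skip — eta and kappa already connected.
delta kappa (12): skip — kappa and delta already connected.
iota kappa (13): add — endpoints in different components.
epsilon iota (15): skip — iota and epsilon already connected.
beta epsilon (19): skip — beta and epsilon already connected.
eta mu (20): add — endpoints in different components.
MST edge set: {delta rho, epsilon eta, epsilon kappa, delta eta, kappa zeta, beta zeta, iota kappa, eta mu}.
Of the listed edges, {beta zeta, kappa zeta, eta mu} are in the MST → 3.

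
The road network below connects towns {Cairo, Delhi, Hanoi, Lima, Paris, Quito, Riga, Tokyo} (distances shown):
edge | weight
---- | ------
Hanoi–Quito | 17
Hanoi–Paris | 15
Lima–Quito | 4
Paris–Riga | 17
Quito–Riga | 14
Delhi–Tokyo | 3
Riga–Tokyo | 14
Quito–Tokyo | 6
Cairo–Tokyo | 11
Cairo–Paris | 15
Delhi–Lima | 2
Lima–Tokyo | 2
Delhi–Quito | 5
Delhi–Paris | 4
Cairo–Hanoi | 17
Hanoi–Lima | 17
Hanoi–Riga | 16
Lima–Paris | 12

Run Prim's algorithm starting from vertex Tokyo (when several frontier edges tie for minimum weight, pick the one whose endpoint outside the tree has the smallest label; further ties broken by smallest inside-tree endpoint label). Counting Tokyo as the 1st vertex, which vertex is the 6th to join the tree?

Cairo

Prim, starting at Tokyo.
Step 1: cheapest edge leaving the tree is Lima–Tokyo (2); add Lima.
Step 2: cheapest edge leaving the tree is Delhi–Lima (2); add Delhi.
Step 3: cheapest edge leaving the tree is Delhi–Paris (4); add Paris.
Step 4: cheapest edge leaving the tree is Lima–Quito (4); add Quito.
Step 5: cheapest edge leaving the tree is Cairo–Tokyo (11); add Cairo.
Step 6: cheapest edge leaving the tree is Quito–Riga (14); add Riga.
Step 7: cheapest edge leaving the tree is Hanoi–Paris (15); add Hanoi.
Vertex order: Tokyo, Lima, Delhi, Paris, Quito, Cairo, Riga, Hanoi. The 6th vertex is Cairo.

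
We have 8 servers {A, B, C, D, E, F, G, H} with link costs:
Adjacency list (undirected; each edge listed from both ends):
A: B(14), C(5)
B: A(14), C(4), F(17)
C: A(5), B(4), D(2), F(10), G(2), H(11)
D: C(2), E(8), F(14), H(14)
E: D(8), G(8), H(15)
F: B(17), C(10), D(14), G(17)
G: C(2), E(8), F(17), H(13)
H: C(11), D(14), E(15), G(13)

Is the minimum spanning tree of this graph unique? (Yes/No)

No

Kruskal: consider edges lightest-first.
C–D (2): add — endpoints in different components.
C–G (2): add — endpoints in different components.
B–C (4): add — endpoints in different components.
A–C (5): add — endpoints in different components.
D–E (8): add — endpoints in different components.
E–G (8): skip — E and G already connected.
C–F (10): add — endpoints in different components.
C–H (11): add — endpoints in different components.
Non-tree edge E–G has weight 8, equal to the heaviest edge on its tree cycle — swapping gives another MST of the same weight. Not unique.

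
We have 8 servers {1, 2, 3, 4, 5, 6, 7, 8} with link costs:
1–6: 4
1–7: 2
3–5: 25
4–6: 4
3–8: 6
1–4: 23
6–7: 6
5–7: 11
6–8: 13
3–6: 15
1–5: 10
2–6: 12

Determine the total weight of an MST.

51

Prim, starting at 2.
Step 1: frontier [2–6 12] → take 2–6 (12); add 6.
Step 2: frontier [1–6 4, 4–6 4, 6–7 6, 6–8 13, 3–6 15] → take 1–6 (4); add 1.
Step 3: frontier [1–7 2, 1–5 10, 1–4 23, 4–6 4, 6–7 6, 6–8 13, 3–6 15] → take 1–7 (2); add 7.
Step 4: frontier [1–5 10, 1–4 23, 4–6 4, 6–8 13, 3–6 15, 5–7 11] → take 4–6 (4); add 4.
Step 5: frontier [1–5 10, 6–8 13, 3–6 15, 5–7 11] → take 1–5 (10); add 5.
Step 6: frontier [3–5 25, 6–8 13, 3–6 15] → take 6–8 (13); add 8.
Step 7: frontier [3–5 25, 3–6 15, 3–8 6] → take 3–8 (6); add 3.
MST edges: 2–6, 1–6, 1–7, 4–6, 1–5, 6–8, 3–8; total weight 12+4+2+4+10+13+6 = 51.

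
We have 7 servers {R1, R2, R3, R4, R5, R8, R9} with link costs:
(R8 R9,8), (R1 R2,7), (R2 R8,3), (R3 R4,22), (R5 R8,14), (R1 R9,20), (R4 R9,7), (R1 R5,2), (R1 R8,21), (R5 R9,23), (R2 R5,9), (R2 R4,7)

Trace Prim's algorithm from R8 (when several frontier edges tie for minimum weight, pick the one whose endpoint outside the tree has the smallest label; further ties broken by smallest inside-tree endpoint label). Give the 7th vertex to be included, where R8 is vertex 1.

Grow the tree from R8 using Prim:
Step 1: frontier [R2 R8 3, R8 R9 8, R5 R8 14, R1 R8 21] → take R2 R8 (3); add R2.
Step 2: frontier [R1 R2 7, R2 R4 7, R2 R5 9, R8 R9 8, R5 R8 14, R1 R8 21] → take R1 R2 (7); add R1.
Step 3: frontier [R1 R5 2, R1 R9 20, R2 R4 7, R2 R5 9, R8 R9 8, R5 R8 14] → take R1 R5 (2); add R5.
Step 4: frontier [R1 R9 20, R2 R4 7, R5 R9 23, R8 R9 8] → take R2 R4 (7); add R4.
Step 5: frontier [R1 R9 20, R4 R9 7, R3 R4 22, R5 R9 23, R8 R9 8] → take R4 R9 (7); add R9.
Step 6: frontier [R3 R4 22] → take R3 R4 (22); add R3.
Vertex order: R8, R2, R1, R5, R4, R9, R3. The 7th vertex is R3.

R3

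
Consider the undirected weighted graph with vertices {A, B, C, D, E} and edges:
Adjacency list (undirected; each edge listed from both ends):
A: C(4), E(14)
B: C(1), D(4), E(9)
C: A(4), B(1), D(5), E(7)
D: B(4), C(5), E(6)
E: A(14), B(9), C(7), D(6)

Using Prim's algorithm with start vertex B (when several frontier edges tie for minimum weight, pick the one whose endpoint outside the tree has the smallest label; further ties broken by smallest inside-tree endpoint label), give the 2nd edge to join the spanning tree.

Grow the tree from B using Prim:
Step 1: frontier [B–C 1, B–D 4, B–E 9] → take B–C (1); add C.
Step 2: frontier [B–D 4, B–E 9, A–C 4, C–D 5, C–E 7] → take A–C (4); add A.
Step 3: frontier [A–E 14, B–D 4, B–E 9, C–D 5, C–E 7] → take B–D (4); add D.
Step 4: frontier [A–E 14, B–E 9, C–E 7, D–E 6] → take D–E (6); add E.
The 2nd edge added is A–C.

A-C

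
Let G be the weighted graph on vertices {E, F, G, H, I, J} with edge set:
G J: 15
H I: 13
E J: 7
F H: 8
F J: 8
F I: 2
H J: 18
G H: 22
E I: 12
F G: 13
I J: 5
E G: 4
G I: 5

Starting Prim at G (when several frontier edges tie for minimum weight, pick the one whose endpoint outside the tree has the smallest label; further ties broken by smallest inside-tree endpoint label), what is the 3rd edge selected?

F-I

Prim, starting at G.
Step 1: cheapest edge leaving the tree is E G (4); add E.
Step 2: cheapest edge leaving the tree is G I (5); add I.
Step 3: cheapest edge leaving the tree is F I (2); add F.
Step 4: cheapest edge leaving the tree is I J (5); add J.
Step 5: cheapest edge leaving the tree is F H (8); add H.
The 3rd edge added is F I.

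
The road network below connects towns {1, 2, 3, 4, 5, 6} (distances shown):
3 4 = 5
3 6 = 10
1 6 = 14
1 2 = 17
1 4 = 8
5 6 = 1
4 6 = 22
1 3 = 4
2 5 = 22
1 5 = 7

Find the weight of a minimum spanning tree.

Kruskal's algorithm — process edges by increasing weight (ties by edge label):
5 6 (1): add. Components now {1} {2} {3} {4} {5,6}
1 3 (4): add. Components now {1,3} {2} {4} {5,6}
3 4 (5): add. Components now {1,3,4} {2} {5,6}
1 5 (7): add. Components now {1,3,4,5,6} {2}
1 4 (8): skip — 1 and 4 already connected.
3 6 (10): skip — 3 and 6 already connected.
1 6 (14): skip — 1 and 6 already connected.
1 2 (17): add. Components now {1,2,3,4,5,6}
MST edges: 5 6, 1 3, 3 4, 1 5, 1 2; total weight 1+4+5+7+17 = 34.

34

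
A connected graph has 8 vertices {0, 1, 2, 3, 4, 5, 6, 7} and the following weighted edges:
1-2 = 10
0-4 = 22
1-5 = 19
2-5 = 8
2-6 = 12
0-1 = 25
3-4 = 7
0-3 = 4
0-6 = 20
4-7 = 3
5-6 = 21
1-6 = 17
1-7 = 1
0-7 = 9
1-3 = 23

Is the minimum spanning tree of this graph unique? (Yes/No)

Yes

Kruskal: consider edges lightest-first.
1-7 (1): add — endpoints in different components.
4-7 (3): add — endpoints in different components.
0-3 (4): add — endpoints in different components.
3-4 (7): add — endpoints in different components.
2-5 (8): add — endpoints in different components.
0-7 (9): skip — 0 and 7 already connected.
1-2 (10): add — endpoints in different components.
2-6 (12): add — endpoints in different components.
Every non-tree edge has weight strictly greater than the heaviest edge on the tree path between its endpoints, so the MST is unique.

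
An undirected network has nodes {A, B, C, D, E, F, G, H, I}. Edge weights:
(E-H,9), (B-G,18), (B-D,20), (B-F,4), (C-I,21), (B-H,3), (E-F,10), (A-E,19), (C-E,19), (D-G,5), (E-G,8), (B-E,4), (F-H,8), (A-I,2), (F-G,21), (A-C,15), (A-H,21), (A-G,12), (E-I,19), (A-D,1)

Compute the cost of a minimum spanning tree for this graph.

Sort edges by weight, then run Kruskal:
A-D (1): add — endpoints in different components.
A-I (2): add — endpoints in different components.
B-H (3): add — endpoints in different components.
B-E (4): add — endpoints in different components.
B-F (4): add — endpoints in different components.
D-G (5): add — endpoints in different components.
E-G (8): add — endpoints in different components.
F-H (8): skip — F and H already connected.
E-H (9): skip — E and H already connected.
E-F (10): skip — E and F already connected.
A-G (12): skip — A and G already connected.
A-C (15): add — endpoints in different components.
MST edges: A-D, A-I, B-H, B-E, B-F, D-G, E-G, A-C; total weight 1+2+3+4+4+5+8+15 = 42.

42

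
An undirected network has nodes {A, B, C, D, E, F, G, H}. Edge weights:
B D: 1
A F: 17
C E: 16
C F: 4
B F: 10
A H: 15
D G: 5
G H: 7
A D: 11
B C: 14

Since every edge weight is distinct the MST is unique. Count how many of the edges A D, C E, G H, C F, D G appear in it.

Kruskal's algorithm — process edges by increasing weight (ties by edge label):
B D (1): add — endpoints in different components.
C F (4): add — endpoints in different components.
D G (5): add — endpoints in different components.
G H (7): add — endpoints in different components.
B F (10): add — endpoints in different components.
A D (11): add — endpoints in different components.
B C (14): skip — B and C already connected.
A H (15): skip — A and H already connected.
C E (16): add — endpoints in different components.
MST edge set: {B D, C F, D G, G H, B F, A D, C E}.
Of the listed edges, {A D, C E, G H, C F, D G} are in the MST → 5.

5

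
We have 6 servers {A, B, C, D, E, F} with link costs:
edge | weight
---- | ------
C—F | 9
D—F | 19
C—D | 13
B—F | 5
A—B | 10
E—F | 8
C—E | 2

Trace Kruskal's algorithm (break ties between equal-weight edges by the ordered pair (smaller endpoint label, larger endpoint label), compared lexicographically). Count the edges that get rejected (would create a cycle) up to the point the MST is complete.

1

Kruskal's algorithm — process edges by increasing weight (ties by edge label):
C—E (2): add. Components now {A} {B} {C,E} {D} {F}
B—F (5): add. Components now {A} {B,F} {C,E} {D}
E—F (8): add. Components now {A} {B,C,E,F} {D}
C—F (9): skip — C and F already connected.
A—B (10): add. Components now {A,B,C,E,F} {D}
C—D (13): add. Components now {A,B,C,D,E,F}
Edges rejected before the tree was complete: 1.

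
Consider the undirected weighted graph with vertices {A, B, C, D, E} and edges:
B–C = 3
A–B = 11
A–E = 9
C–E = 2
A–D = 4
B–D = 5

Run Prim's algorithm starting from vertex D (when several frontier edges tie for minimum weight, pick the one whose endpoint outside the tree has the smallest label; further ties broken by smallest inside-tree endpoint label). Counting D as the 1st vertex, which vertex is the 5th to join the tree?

Prim's algorithm from D:
Step 1: cheapest edge leaving the tree is A–D (4); add A.
Step 2: cheapest edge leaving the tree is B–D (5); add B.
Step 3: cheapest edge leaving the tree is B–C (3); add C.
Step 4: cheapest edge leaving the tree is C–E (2); add E.
Vertex order: D, A, B, C, E. The 5th vertex is E.

E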